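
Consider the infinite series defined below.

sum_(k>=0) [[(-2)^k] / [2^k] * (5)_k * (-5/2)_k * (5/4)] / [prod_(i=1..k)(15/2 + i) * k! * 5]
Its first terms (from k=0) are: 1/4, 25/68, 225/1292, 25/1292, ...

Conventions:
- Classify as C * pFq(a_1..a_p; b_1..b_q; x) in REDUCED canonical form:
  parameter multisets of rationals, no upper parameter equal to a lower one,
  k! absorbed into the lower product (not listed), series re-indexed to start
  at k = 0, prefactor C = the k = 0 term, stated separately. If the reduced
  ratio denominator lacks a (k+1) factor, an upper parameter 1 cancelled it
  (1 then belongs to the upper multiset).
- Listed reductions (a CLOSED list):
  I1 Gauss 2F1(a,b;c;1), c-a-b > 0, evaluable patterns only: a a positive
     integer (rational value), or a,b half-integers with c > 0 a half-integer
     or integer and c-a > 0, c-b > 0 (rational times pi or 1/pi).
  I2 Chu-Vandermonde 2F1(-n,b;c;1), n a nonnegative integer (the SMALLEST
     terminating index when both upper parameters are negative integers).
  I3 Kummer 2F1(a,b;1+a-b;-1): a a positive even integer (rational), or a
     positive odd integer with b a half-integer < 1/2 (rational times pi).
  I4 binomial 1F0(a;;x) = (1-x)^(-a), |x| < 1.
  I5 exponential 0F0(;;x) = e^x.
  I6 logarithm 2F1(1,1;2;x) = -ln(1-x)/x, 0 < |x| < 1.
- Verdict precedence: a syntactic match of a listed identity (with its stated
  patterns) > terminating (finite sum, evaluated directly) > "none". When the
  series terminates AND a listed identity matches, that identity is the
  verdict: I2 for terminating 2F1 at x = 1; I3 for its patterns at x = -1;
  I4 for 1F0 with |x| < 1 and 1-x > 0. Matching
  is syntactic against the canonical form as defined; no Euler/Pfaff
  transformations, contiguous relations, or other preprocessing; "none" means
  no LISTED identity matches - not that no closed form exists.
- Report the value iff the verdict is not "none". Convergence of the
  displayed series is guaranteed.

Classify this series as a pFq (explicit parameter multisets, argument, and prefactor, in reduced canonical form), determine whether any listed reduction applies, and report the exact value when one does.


With C = 1/4: the canonical form is 2F1(-5/2, 5; 17/2; -1). Verdict at x = -1: the Kummer evaluation I3 matches (x = -1; c = 17/2 equals 1+a-b for upper {-5/2, 5}: listed pattern). Its exact value is (135135/524288) * pi.

First insight: t_0 being 1/4, the lower running product (C = 1/4) is a rising factorial.
Ratio: r(k) = (-1) * (k-5/2) (k+5) / [(k+17/2) (k+1)] - rational in k. x = (-1); t_0 = 1/4; negate the roots.


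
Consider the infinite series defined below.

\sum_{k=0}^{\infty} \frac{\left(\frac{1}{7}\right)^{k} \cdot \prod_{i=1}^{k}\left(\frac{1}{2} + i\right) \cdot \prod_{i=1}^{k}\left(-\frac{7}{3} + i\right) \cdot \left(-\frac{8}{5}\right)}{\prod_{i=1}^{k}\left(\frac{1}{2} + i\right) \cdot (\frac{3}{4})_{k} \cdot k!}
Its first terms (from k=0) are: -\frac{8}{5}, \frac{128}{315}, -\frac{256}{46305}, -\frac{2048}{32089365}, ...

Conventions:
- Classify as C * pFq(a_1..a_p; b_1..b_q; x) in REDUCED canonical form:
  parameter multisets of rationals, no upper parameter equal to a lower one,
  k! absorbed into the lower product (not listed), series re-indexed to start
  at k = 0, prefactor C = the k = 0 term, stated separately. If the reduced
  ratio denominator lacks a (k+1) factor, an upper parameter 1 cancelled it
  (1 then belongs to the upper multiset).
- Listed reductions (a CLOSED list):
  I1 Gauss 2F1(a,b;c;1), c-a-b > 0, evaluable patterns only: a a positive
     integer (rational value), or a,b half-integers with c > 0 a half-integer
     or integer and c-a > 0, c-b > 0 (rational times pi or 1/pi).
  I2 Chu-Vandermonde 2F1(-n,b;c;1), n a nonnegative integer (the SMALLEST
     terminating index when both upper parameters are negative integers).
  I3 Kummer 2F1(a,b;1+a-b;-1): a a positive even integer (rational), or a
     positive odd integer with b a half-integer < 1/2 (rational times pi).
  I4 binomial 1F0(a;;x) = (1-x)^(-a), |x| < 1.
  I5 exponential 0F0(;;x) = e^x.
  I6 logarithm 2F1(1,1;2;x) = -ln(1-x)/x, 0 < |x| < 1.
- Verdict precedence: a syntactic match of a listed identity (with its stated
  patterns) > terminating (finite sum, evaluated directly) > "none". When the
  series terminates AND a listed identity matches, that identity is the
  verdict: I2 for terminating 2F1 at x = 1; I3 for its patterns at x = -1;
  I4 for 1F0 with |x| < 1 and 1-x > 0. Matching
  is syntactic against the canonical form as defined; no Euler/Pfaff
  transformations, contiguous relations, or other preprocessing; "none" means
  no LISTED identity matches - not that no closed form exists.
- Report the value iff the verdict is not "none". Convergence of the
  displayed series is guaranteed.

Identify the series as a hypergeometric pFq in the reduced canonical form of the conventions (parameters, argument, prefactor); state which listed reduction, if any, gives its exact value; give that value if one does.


Canonical form: C = -\frac{8}{5} times 1F1 with upper {-\frac{4}{3}}, lower {\frac{3}{4}}, x = \frac{1}{7}. Verdict: none here - no I1-I6 shape fits x = \frac{1}{7} with lower {\frac{3}{4}}.

First insight: with t_0 = -\frac{8}{5}, the running product (C = -8/5, x = 1/7) telescopes to a rising factorial.
Term ratio: r(k) = \frac{1}{7} * (k-\frac{4}{3}) / [(k+\frac{3}{4}) (k+1)] - rational; roots negated = parameters, x = \frac{1}{7}, C = -\frac{8}{5}.


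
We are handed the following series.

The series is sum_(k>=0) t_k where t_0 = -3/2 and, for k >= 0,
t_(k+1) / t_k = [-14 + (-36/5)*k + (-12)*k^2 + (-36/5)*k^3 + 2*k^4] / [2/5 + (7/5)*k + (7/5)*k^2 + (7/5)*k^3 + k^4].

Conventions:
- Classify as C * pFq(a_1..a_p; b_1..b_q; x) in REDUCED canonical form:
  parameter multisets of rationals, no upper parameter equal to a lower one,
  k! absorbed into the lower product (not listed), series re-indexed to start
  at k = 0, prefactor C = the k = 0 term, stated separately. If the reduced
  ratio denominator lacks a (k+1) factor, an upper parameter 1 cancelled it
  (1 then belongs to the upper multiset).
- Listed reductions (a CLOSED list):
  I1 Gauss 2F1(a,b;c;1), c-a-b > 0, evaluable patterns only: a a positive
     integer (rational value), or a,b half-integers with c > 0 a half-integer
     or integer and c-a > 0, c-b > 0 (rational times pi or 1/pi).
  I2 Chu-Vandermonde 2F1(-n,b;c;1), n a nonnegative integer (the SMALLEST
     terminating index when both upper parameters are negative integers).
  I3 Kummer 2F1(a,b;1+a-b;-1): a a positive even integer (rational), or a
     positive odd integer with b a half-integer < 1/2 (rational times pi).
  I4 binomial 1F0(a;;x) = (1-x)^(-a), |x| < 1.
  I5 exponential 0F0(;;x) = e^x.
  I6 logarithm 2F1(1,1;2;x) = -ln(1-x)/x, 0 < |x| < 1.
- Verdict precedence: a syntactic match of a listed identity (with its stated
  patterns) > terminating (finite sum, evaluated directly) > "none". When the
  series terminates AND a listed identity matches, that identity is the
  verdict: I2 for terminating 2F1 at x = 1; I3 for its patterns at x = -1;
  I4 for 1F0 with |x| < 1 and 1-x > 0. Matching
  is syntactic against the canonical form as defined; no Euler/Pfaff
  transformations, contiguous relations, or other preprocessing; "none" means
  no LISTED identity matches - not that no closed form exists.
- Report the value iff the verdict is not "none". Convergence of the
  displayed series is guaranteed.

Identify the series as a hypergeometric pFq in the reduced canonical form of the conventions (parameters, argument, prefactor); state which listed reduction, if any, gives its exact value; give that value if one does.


Classification (C = -3/2): 2F1 with upper {-5, 7/5}, lower {2/5}, argument x = 2. Verdict: terminating (-5 upstairs). 6 nonzero terms in all; added directly. Value: 39.

First insight: x = 2 and the ratio is unreduced: k^2 + 1 divides both sides (C = -3/2).
Consecutive-term ratio: r(k) = 2 * (k-5) (k+7/5) / [(k+2/5) (k+1)] - poly over poly, x = 2 from leading terms; C = -3/2 at k = 0.


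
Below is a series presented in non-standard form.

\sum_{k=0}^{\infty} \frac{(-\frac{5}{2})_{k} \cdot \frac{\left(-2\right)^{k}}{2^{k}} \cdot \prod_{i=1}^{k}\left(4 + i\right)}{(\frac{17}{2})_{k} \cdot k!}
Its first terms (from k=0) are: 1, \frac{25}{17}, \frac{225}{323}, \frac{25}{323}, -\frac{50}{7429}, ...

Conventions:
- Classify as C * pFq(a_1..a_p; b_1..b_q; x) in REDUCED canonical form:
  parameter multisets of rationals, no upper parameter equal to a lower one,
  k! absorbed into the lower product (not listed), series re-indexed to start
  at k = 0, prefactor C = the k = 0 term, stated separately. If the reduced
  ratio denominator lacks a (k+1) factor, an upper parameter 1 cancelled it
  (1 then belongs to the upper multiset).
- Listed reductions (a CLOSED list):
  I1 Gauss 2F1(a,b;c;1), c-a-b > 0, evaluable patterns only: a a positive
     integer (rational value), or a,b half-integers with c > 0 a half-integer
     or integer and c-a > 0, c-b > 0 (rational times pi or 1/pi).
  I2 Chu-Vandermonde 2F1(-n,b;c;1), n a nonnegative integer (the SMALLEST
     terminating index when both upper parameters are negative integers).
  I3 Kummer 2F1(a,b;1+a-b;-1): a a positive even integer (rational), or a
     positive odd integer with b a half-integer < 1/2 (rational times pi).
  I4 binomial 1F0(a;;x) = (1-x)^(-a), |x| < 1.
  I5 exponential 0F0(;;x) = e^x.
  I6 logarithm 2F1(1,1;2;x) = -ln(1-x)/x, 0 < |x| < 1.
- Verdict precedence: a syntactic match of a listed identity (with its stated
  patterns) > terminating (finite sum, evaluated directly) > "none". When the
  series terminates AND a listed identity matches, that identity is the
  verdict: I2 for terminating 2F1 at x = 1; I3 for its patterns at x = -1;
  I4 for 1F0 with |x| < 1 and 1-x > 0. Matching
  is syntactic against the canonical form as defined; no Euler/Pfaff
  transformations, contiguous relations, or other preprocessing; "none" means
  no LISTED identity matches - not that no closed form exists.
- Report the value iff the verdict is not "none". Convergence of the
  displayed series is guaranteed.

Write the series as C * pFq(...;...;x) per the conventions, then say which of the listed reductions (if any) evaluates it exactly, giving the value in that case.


Classification (C = 1): 2F1 with upper {-\frac{5}{2}, 5}, lower {\frac{17}{2}}, argument x = -1. Verdict: Kummer (I3) applies (x = -1; c = \frac{17}{2} equals 1+a-b for upper {-\frac{5}{2}, 5}: listed pattern). Its exact value is \frac{135135}{131072} \cdot \pi.

First insight: t_0 being 1, the two k-th powers (C = 1, x = -1) combine into one argument.
Adjacent-term ratio: r(k) = -1 * (k-\frac{5}{2}) (k+5) / [(k+\frac{17}{2}) (k+1)] - rational in k, leading ratio -1; with t_0 = 1, classification follows.


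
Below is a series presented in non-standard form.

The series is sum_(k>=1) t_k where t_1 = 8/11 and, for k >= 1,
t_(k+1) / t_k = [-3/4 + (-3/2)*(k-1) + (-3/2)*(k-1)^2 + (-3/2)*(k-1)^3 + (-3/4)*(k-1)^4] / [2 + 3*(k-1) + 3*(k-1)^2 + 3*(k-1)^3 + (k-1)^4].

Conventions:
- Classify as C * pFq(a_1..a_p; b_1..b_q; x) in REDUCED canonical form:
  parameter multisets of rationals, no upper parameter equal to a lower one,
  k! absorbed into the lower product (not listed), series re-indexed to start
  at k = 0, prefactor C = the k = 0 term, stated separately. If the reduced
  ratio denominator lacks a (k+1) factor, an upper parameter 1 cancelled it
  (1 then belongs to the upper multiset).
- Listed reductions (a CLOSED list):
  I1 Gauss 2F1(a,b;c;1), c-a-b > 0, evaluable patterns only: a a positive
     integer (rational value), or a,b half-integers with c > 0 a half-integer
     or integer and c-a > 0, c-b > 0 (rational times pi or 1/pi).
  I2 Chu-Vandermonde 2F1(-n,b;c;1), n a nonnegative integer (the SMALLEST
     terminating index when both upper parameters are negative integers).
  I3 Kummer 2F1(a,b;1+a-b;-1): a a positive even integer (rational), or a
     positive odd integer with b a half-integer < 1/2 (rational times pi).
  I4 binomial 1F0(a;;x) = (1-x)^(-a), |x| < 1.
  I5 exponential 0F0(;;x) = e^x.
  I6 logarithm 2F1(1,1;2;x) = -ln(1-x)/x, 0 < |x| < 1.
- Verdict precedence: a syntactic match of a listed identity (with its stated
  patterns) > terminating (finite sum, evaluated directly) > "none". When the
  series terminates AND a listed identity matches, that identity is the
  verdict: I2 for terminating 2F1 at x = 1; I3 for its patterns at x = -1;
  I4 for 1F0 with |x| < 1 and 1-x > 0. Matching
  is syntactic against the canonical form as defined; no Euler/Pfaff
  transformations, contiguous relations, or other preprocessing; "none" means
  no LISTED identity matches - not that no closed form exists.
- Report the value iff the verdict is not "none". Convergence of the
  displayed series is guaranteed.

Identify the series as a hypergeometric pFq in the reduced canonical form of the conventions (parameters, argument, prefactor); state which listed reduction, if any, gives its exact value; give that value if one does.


First insight: t_0 = 8/11 here, and the expanded ratio factors over Q; C = 8/11, roots give parameters.
Term ratio: r(k) = (-3/4) * (k+1) (k+1) / [(k+2) (k+1)] - rational in k. x = (-3/4); t_0 = 8/11; negate the roots.

With C = 8/11: the canonical form is 2F1(1, 1; 2; -3/4). Verdict: the I6 logarithm reduction applies (the logarithm: parameters (1,1;2), x = -3/4). Hence: (32/33) * ln(7/4).


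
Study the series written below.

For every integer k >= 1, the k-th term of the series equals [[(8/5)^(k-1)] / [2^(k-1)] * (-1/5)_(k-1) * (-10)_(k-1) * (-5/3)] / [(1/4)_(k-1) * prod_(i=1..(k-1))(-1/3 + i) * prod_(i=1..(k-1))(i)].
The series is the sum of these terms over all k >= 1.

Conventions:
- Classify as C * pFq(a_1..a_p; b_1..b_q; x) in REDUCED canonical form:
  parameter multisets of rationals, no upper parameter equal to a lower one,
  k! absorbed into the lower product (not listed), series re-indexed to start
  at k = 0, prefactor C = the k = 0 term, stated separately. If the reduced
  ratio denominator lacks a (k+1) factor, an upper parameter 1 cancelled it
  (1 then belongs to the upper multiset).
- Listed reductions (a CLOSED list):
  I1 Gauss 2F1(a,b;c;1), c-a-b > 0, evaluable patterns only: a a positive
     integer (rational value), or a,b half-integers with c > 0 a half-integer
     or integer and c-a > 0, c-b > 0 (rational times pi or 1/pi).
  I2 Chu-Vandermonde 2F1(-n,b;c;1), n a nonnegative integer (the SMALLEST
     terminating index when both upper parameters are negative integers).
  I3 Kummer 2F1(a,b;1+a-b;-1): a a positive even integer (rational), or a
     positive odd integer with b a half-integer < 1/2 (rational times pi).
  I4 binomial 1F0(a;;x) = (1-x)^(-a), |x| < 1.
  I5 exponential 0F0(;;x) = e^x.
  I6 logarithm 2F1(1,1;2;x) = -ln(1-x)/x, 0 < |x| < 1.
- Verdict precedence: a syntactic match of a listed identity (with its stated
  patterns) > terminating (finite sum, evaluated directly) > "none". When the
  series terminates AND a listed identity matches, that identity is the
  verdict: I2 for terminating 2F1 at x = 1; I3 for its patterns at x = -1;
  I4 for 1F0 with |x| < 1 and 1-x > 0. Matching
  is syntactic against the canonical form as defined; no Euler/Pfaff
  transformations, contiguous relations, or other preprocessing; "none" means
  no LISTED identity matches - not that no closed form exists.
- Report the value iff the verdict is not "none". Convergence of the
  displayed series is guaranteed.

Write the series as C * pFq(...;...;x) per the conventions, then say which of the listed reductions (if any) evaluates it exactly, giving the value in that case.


At argument 4/5: a 2F2 with upper {-10, -1/5}, lower {1/4, 2/3}, scaled by C = -5/3. Verdict: terminating. (-10)_k vanishes past k = 10, leaving a 11-term sum, computed directly. Hence: -81693998431004488493883569081/14042793907105922698974609375.

Key step: with t_0 = -5/3, the lower running product (C = -5/3) is a rising factorial.
Step ratio: r(k) = (4/5) * (k-10) (k-1/5) / [(k+1/4) (k+2/3) (k+1)] - rational in k, leading ratio (4/5); with t_0 = -5/3, classification follows.


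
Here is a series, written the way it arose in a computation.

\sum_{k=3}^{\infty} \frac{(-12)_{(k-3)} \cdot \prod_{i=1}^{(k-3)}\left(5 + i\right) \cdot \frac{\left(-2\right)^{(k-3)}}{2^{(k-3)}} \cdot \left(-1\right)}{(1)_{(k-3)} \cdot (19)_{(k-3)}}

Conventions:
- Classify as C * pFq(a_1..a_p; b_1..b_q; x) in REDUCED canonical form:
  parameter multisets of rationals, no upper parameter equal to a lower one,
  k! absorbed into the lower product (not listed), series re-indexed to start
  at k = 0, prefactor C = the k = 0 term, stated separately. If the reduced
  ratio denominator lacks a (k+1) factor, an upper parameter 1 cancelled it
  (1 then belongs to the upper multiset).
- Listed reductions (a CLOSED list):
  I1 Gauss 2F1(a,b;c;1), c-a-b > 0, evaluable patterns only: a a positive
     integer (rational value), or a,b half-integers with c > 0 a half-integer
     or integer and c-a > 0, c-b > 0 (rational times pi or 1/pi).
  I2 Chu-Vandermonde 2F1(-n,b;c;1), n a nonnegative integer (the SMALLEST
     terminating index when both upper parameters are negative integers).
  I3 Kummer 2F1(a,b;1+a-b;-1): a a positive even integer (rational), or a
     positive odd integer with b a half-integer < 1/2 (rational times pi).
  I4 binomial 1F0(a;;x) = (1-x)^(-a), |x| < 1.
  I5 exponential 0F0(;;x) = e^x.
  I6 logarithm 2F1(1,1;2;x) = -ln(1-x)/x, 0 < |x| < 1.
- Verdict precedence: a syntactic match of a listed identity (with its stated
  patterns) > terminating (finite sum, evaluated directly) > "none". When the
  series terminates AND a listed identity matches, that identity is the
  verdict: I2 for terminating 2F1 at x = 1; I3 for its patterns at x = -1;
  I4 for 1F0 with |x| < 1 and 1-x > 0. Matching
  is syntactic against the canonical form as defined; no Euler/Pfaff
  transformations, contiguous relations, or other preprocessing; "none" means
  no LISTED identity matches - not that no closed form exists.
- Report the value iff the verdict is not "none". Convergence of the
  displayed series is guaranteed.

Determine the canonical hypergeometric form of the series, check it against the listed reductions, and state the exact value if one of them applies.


Key step: with t_0 = -1, the two k-th powers (C = -1) combine into one argument.
Adjacent-term ratio: r(k) = -1 * (k-12) (k+6) / [(k+19) (k+1)] - rational in k. x = -1; t_0 = -1; negate the roots.

This is -1 * 2F1(-12, 6; 19; -1) in reduced canonical form. Verdict: this is Kummer's theorem (I3) (x = -1; c = 19 equals 1+a-b for upper {-12, 6}: listed pattern). Its exact value is -\frac{204}{5}.


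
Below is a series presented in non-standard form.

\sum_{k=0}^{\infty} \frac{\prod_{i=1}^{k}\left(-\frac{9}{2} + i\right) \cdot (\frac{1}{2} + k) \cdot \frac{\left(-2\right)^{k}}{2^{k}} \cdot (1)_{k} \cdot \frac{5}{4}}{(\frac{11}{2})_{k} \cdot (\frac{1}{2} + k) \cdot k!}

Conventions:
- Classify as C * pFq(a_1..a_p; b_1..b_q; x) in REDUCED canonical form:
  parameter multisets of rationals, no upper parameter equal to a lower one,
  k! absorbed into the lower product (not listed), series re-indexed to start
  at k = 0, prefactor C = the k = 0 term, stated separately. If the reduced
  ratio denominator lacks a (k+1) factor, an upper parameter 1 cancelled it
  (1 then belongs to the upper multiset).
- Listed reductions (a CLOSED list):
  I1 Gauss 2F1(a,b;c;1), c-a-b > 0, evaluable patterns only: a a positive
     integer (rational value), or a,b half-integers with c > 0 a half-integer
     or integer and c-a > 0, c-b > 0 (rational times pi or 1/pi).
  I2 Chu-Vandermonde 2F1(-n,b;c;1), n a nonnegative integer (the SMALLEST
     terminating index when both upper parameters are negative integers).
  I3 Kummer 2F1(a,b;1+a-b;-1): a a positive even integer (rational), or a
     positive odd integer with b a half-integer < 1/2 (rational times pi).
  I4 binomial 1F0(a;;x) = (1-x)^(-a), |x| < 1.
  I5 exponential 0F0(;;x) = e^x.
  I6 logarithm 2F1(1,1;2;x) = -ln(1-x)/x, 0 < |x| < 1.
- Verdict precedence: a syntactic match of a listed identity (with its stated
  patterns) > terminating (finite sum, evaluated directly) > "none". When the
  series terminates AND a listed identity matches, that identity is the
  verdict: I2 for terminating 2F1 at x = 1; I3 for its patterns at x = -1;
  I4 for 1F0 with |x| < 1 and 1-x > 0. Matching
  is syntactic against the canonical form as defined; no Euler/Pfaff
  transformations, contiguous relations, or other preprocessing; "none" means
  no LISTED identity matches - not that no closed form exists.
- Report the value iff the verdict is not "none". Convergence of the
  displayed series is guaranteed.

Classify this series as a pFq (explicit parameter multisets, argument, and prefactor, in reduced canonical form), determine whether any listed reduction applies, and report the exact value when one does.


With C = \frac{5}{4}: the canonical form is 2F1(-\frac{7}{2}, 1; \frac{11}{2}; -1). Verdict (x = -1): the Kummer evaluation I3 applies (x = -1; c = \frac{11}{2} equals 1+a-b for upper {-\frac{7}{2}, 1}: listed pattern). Its exact value is \frac{1575}{2048} \cdot \pi.

Key step: t_0 = \frac{5}{4} here, and the two k-th powers (C = 5/4, x = -1) combine into one argument.
Ratio: r(k) = -1 * (k-\frac{7}{2}) (k+1) / [(k+\frac{11}{2}) (k+1)] ; factor over Q: parameters, x = -1, and C = \frac{5}{4}.


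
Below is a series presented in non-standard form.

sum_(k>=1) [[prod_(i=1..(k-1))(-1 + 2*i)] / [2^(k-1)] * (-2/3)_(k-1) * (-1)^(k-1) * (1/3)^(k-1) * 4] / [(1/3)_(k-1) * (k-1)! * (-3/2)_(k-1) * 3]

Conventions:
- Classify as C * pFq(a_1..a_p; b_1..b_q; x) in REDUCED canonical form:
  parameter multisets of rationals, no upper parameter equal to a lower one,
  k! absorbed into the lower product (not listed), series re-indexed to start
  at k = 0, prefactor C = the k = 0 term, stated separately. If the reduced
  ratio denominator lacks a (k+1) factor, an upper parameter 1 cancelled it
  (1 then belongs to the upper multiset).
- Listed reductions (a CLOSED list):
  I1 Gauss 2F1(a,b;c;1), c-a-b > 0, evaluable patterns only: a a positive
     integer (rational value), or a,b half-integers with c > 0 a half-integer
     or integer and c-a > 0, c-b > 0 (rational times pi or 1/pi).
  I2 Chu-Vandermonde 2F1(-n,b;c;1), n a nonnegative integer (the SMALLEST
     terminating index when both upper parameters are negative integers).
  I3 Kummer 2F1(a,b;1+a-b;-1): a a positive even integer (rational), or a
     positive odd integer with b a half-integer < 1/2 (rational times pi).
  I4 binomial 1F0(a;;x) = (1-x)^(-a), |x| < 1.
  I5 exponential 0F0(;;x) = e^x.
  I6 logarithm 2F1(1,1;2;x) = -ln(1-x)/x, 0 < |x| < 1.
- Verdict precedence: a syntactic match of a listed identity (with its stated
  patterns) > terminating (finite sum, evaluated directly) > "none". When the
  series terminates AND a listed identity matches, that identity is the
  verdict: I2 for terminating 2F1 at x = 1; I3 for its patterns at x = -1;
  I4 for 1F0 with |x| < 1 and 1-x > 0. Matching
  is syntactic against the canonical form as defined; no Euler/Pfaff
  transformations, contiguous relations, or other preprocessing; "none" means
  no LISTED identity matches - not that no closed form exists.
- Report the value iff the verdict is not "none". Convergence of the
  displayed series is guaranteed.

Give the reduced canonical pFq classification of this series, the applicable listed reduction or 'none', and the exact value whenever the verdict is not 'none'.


Classification (C = 4/3): 2F2 with upper {-2/3, 1/2}, lower {-3/2, 1/3}, argument x = -1/3. Verdict: none - at argument -1/3 the multisets {-2/3, 1/2} ; {-3/2, 1/3} match no listed identity.

The tell: with t_0 = 4/3, the constant factors (C = 4/3) combine into one prefactor.
Step ratio: r(k) = (-1/3) * (k-2/3) (k+1/2) / [(k-3/2) (k+1/3) (k+1)] - rational in k, leading ratio (-1/3); with t_0 = 4/3, classification follows.


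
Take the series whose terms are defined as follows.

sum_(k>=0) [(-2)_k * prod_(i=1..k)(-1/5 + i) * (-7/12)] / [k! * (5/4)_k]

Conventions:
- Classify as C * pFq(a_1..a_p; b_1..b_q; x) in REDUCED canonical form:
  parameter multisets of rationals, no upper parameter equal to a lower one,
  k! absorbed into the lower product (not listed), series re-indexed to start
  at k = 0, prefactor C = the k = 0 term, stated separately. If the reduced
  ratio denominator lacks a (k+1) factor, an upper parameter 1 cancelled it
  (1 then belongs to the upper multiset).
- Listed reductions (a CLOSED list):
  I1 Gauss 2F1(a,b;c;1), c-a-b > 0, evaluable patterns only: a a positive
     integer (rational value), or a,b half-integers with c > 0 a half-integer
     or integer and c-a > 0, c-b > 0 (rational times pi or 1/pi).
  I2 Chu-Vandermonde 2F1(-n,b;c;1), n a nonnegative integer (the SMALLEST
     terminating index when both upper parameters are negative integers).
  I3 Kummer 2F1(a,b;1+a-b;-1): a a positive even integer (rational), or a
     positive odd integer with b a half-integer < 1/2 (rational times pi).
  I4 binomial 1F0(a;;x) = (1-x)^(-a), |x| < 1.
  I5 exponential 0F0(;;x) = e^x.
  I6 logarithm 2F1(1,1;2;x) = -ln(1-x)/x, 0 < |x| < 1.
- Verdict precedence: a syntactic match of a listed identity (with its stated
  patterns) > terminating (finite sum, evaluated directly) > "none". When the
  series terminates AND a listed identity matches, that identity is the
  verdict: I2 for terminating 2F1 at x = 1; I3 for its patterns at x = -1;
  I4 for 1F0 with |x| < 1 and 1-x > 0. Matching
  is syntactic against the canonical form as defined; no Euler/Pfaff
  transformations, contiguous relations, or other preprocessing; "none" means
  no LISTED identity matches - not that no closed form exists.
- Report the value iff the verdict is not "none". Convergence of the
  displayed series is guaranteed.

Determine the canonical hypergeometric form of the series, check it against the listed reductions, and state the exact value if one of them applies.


At argument 1: a 2F1 with upper {-2, 4/5}, lower {5/4}, scaled by C = -7/12. Verdict (x = 1): Chu-Vandermonde (I2) applies (terminating 2F1 at x = 1 with n = 2, b = 4/5, c = 5/4). Value: -203/1500.

Key step: x = 1 and the running product (prefactor -7/12) telescopes to a rising factorial.
Consecutive-term ratio: r(k) = 1 * (k-2) (k+4/5) / [(k+5/4) (k+1)] - rational; roots negated = parameters, x = 1, C = -7/12.


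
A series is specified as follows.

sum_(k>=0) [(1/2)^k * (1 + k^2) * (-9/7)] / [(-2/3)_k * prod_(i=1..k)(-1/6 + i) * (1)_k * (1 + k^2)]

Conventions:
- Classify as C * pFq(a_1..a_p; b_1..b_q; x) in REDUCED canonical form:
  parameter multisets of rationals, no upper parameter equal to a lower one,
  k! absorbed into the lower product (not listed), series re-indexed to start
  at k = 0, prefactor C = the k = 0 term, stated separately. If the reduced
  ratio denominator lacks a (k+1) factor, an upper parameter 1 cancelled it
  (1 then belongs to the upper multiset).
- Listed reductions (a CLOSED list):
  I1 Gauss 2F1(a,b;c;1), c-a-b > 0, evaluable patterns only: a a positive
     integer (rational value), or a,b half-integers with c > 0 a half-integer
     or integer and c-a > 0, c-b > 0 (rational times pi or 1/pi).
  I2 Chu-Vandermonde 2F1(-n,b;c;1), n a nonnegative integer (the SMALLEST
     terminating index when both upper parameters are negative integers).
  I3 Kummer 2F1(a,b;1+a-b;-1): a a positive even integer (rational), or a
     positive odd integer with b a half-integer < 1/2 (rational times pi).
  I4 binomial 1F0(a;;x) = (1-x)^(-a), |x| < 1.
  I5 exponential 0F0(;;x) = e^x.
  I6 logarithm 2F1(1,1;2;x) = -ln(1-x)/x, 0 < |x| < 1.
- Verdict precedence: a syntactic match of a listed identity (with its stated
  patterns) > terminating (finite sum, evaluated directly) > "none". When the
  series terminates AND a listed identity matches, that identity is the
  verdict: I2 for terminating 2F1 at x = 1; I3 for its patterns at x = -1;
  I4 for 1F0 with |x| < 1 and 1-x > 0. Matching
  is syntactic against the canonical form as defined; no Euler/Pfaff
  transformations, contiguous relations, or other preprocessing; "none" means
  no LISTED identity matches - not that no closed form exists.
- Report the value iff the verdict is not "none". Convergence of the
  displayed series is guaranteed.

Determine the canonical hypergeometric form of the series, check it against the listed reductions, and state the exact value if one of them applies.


The series (x = 1/2) is 0F2: upper {-}, lower {-2/3, 5/6}, prefactor -9/7. Verdict: none - this 0F2 at x = 1/2 matches no listed pattern, and upper {-} holds no stopper.

Structural cue: t_0 = -9/7 here, and (1)_k (C = -9/7) is k! itself.
Ratio: r(k) = (1/2) * 1 / [(k-2/3) (k+5/6) (k+1)] ; factor over Q: parameters, x = (1/2), and C = -9/7.


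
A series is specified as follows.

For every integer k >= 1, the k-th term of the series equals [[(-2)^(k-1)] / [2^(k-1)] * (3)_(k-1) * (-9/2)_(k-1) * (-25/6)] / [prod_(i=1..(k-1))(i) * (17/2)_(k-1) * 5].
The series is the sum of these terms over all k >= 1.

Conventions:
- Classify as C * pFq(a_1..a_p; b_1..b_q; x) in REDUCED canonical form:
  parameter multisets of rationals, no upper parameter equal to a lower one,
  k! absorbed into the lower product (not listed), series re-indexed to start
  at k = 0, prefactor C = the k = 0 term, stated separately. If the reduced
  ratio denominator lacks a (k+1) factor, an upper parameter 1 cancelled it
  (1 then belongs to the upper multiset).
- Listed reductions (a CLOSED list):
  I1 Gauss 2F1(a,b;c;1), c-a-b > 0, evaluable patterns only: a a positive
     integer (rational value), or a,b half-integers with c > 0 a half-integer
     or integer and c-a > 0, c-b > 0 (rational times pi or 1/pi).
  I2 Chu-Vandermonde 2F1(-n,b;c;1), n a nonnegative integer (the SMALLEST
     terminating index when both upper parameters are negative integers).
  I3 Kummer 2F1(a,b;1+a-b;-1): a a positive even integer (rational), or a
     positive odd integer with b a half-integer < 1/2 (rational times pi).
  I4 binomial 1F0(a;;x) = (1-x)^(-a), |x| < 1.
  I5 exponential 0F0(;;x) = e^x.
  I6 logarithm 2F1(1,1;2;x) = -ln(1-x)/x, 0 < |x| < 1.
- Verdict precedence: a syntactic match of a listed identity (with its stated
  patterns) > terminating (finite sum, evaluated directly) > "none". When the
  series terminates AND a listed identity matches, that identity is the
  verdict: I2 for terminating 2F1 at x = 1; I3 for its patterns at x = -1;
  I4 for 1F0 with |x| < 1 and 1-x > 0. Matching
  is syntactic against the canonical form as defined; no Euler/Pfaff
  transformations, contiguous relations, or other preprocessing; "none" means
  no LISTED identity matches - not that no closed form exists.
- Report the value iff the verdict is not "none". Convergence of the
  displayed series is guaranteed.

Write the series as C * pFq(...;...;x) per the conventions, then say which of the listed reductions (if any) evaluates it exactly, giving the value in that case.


First insight: from the first term -5/6: the two k-th powers (C = -5/6, x = -1) combine into one argument.
Step ratio: r(k) = (-1) * (k-9/2) (k+3) / [(k+17/2) (k+1)] - poly over poly, x = (-1) from leading terms; C = -5/6 at k = 0.

The series (x = -1) is 2F1: upper {-9/2, 3}, lower {17/2}, prefactor -5/6. Verdict: this is the Kummer evaluation I3 (x = -1; c = 17/2 equals 1+a-b for upper {-9/2, 3}: listed pattern). Value: (-75075/65536) * pi.


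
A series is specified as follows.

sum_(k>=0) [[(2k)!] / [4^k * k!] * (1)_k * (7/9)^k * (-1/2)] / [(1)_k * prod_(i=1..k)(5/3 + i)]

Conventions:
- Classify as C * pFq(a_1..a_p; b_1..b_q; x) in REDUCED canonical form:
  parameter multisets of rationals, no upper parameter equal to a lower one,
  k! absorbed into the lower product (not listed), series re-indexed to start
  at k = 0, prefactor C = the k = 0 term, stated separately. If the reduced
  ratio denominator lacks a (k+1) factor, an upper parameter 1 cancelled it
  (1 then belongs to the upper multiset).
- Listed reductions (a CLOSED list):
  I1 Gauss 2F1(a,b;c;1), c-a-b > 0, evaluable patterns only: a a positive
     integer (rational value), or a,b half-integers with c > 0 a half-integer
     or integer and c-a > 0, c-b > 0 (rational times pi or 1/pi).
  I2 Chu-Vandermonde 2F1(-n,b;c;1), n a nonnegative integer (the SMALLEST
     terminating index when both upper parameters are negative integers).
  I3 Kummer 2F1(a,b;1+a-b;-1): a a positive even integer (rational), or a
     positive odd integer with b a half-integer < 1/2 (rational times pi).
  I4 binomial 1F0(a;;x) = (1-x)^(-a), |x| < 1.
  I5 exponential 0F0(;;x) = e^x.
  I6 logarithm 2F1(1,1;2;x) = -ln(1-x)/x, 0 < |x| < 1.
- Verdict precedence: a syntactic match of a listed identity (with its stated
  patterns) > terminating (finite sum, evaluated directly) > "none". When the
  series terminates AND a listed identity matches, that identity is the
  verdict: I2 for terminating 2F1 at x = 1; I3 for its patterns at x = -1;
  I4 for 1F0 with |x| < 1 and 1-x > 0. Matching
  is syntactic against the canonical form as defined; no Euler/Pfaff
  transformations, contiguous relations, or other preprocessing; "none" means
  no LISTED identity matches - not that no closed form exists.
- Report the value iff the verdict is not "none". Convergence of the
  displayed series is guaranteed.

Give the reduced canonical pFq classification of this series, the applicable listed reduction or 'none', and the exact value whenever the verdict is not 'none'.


This is -1/2 * 2F1(1/2, 1; 8/3; 7/9) in reduced canonical form. Verdict: none - this 2F1 at x = 7/9 matches no listed pattern, and upper {1/2, 1} holds no stopper.

Structural cue: t_0 being -1/2, (1)_k (prefactor -1/2) is k! itself.
Step ratio: r(k) = (7/9) * (k+1/2) (k+1) / [(k+8/3) (k+1)] - rational in k, leading ratio (7/9); with t_0 = -1/2, classification follows.


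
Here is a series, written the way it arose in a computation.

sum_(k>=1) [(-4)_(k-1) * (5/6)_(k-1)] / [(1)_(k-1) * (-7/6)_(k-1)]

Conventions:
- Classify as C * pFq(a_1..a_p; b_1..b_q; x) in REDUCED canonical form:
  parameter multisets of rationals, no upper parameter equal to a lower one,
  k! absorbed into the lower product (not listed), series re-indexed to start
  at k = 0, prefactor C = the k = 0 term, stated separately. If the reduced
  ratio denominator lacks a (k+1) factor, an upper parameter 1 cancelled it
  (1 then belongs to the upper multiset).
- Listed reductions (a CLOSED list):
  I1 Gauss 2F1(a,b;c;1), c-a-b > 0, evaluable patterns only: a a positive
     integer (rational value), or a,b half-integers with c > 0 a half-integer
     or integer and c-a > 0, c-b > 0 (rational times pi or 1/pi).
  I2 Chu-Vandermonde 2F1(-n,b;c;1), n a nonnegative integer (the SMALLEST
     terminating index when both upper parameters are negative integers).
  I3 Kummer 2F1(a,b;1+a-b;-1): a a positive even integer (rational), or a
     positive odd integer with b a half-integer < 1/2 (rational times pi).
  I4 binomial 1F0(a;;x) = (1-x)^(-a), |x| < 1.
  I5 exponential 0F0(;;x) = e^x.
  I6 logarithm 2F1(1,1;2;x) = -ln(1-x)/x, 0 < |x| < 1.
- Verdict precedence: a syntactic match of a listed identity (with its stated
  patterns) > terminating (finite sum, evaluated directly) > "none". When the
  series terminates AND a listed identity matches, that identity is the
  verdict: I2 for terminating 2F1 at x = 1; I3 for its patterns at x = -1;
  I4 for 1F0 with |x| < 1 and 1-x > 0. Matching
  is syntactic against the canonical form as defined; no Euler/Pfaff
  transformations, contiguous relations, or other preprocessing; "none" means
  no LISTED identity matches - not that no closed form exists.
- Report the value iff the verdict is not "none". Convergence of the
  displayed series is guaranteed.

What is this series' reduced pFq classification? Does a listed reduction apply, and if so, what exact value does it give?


x = 1 here; the reduced form reads 2F1, upper {-4, 5/6}, lower {-7/6}, C = 1. Verdict: this is Chu-Vandermonde (I2) (terminating 2F1 at x = 1 with n = 4, b = 5/6, c = -7/6). Hence: 0.

The tell: with t_0 = 1, (1)_k (C = 1) is k! itself.
Consecutive-term ratio: r(k) = 1 * (k-4) (k+5/6) / [(k-7/6) (k+1)] - rational in k, leading ratio 1; with t_0 = 1, classification follows.


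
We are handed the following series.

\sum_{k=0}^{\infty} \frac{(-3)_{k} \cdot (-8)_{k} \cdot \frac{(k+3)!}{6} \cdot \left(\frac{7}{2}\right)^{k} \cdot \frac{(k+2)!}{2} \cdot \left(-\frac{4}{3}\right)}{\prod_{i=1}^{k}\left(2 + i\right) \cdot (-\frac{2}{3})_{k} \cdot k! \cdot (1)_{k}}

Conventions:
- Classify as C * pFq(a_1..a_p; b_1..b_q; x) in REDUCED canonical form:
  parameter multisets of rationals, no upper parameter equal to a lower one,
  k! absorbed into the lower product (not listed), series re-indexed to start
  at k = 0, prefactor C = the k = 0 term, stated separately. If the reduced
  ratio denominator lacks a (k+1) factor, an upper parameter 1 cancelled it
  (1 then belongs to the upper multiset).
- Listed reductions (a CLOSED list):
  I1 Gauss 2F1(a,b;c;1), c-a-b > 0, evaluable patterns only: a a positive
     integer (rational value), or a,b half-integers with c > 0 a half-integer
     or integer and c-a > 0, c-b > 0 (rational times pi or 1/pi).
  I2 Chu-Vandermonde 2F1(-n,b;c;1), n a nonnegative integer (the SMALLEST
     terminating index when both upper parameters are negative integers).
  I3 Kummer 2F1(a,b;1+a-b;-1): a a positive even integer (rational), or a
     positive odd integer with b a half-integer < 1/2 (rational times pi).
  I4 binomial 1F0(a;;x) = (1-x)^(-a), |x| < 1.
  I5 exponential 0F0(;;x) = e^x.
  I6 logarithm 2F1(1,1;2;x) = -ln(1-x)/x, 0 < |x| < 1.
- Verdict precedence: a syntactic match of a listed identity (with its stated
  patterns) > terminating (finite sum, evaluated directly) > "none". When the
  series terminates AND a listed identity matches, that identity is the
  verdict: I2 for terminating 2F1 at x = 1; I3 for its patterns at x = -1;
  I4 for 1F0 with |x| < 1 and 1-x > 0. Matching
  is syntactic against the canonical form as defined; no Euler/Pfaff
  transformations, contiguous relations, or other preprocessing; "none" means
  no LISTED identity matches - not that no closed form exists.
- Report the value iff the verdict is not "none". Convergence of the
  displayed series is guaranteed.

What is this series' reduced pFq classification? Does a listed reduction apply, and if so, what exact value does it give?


With C = -\frac{4}{3}: the canonical form is 3F2(-8, -3, 4; -\frac{2}{3}, 1; \frac{7}{2}). Verdict: terminating - no listed pattern fits, but -3 in the upper list cuts the series at k = 3; direct evaluation. Value: \frac{4262072}{3}.

Structural cue: x = \frac{7}{2} and the parameter 3 appears in both the upper and lower lists and cancels.
Term ratio: r(k) = \frac{7}{2} * (k-8) (k-3) (k+4) / [(k-\frac{2}{3}) (k+1) (k+1)] - rational; roots negated = parameters, x = \frac{7}{2}, C = -\frac{4}{3}.


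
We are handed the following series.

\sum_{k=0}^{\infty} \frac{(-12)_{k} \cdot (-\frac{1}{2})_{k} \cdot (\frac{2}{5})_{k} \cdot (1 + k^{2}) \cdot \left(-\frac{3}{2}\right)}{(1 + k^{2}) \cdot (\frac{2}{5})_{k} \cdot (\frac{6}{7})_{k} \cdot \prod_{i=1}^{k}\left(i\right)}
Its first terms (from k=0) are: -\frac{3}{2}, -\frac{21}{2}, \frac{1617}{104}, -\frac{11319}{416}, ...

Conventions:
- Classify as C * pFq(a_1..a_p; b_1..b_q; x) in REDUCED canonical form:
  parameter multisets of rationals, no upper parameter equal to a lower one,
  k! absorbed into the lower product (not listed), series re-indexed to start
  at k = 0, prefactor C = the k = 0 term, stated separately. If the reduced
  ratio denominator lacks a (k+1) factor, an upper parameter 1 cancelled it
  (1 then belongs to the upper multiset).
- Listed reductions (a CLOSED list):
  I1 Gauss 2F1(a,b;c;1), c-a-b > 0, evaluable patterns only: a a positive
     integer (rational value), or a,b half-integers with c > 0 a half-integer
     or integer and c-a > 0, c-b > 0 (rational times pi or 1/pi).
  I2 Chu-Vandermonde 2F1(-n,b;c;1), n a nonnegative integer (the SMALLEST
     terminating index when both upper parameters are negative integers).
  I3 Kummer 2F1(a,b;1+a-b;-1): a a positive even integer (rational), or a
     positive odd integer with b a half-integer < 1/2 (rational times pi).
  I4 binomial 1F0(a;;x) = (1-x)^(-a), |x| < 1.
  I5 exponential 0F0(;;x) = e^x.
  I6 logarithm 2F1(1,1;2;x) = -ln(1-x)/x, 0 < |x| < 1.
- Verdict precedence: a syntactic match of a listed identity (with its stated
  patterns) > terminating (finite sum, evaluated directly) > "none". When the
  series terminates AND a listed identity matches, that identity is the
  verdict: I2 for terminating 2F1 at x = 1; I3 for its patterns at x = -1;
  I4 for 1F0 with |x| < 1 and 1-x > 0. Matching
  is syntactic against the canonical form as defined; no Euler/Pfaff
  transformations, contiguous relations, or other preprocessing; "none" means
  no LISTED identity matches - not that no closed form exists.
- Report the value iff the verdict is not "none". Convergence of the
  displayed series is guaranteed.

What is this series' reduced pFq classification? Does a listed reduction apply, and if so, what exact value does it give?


At argument 1: a 2F1 with upper {-12, -\frac{1}{2}}, lower {\frac{6}{7}}, scaled by C = -\frac{3}{2}. Verdict (x = 1): the Chu-Vandermonde identity I2 applies (terminating 2F1 at x = 1 with n = 12, b = -1/2, c = \frac{6}{7}). Its exact value is -\frac{4577371854862295}{692022629367808}.

Key observation: x = 1 and the parameter 2/5 appears in both the upper and lower lists and cancels (alongside the other common factor).
Step ratio: r(k) = 1 * (k-12) (k-\frac{1}{2}) / [(k+\frac{6}{7}) (k+1)] ; factor over Q: parameters, x = 1, and C = -\frac{3}{2}.
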